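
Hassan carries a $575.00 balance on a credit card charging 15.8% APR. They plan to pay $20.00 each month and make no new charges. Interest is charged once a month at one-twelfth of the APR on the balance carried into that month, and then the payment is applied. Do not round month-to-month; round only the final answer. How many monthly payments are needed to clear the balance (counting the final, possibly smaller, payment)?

Monthly rate r = 15.8%/12 = 1.31667% = 0.0131667.
Recurrence: B ← B·(1+r) − $20.00.
Month 1: interest $7.57; balance after payment $562.57.
Month 2: interest $7.41; balance after payment $549.98.
Closed form: n = −ln(1 − rB₀/P)/ln(1+r) = −ln(0.62146)/ln(1.01317) ≈ 36.365, so the balance reaches zero during payment 37.

37 payments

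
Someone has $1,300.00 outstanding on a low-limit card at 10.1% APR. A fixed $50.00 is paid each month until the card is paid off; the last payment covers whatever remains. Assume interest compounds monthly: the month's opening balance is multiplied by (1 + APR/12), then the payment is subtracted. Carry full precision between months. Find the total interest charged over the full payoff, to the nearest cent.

$173.35

Monthly rate r = 10.1%/12 = 0.841667% = 0.00841667.
Payoff takes n = ⌈−ln(1 − rB₀/P)/ln(1+r)⌉ = ⌈29.466⌉ = 30 payments; the last is $23.35.
Total paid = 29·$50.00 + $23.35 = $1,473.35.
Total interest = total paid − principal = $1,473.35 − $1,300.00 = $173.35.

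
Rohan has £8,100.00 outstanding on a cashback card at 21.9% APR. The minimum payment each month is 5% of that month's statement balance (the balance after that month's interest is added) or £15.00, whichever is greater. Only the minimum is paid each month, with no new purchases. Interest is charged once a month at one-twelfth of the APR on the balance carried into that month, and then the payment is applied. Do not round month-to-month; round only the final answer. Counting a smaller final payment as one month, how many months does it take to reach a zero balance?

125 months

Monthly rate r = 21.9%/12 = 1.825% = 0.01825.
While 5% of the post-interest balance exceeds £15.00, each month B ← (B·(1+r))·(1 − 0.05), i.e. B shrinks by the factor (1+r)·0.95 = 0.96734.
This holds for months 1–100. Entering month 101 the balance is £292.61; 5% of the post-interest balance is now below £15.00, so the flat £15.00 minimum applies from here.
From month 101 a fixed £15.00 at rate r clears £292.61 in 25 more payments. Total: 100 + 25 = 125 months.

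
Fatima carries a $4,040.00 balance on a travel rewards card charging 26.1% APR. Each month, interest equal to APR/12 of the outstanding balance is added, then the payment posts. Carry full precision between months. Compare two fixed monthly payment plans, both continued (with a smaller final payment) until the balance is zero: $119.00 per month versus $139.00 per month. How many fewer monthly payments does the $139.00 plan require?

Monthly rate r = 26.1%/12 = 2.175% = 0.02175.
At $119.00/mo: n = ⌈−ln(1 − rB₀/P)/ln(1+r)⌉ = 63 payments (last $38.48); total interest = total paid − $4,040.00 = $3,376.48.
At $139.00/mo: 47 payments (last $67.09); total interest $2,421.09.
Payments saved = 63 − 47 = 16.

16 fewer payments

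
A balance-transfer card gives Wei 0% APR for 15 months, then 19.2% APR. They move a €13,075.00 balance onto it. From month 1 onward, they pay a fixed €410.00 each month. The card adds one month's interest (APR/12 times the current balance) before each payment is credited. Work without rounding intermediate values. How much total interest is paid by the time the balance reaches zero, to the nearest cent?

€1,212.86

Promo months 1–15 at r₀ = 0%/12 = 0; months 16+ at r₁ = 19.2%/12 = 0.016.
After month 15 (no interest yet): B = €13,075.00 − 15·€410.00 = €6,925.00.
Then at r₁ with €410.00/mo: n₂ = −ln(1 − r₁·B/P)/ln(1+r₁) ≈ 19.85 → 20 more payments.
Total paid = 34·€410.00 + €347.86 = €14,287.86; interest = €14,287.86 − €13,075.00 = €1,212.86.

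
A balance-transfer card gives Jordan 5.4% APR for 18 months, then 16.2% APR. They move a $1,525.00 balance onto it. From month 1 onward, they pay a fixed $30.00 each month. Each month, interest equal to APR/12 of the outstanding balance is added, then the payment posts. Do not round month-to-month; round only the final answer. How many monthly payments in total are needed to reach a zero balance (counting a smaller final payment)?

Promo months 1–18 at r₀ = 5.4%/12 = 0.0045; months 19+ at r₁ = 16.2%/12 = 0.0135.
After month 18: iterate B ← B·(1+r₀) − $30.00 for 18 months → $1,092.21.
Then at r₁ with $30.00/mo: n₂ = −ln(1 − r₁·B/P)/ln(1+r₁) ≈ 50.43 → 51 more payments.

69 months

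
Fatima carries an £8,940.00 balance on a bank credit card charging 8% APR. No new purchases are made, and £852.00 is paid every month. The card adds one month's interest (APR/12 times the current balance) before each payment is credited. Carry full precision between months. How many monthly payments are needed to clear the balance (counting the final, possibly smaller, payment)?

11 payments

Monthly rate r = 8%/12 = 0.666667% = 0.00666667.
Recurrence: B ← B·(1+r) − £852.00.
Month 1: interest £59.60; balance after payment £8,147.60.
Month 2: interest £54.32; balance after payment £7,349.92.
Closed form: n = −ln(1 − rB₀/P)/ln(1+r) = −ln(0.93005)/ln(1.00667) ≈ 10.914, so the balance reaches zero during payment 11.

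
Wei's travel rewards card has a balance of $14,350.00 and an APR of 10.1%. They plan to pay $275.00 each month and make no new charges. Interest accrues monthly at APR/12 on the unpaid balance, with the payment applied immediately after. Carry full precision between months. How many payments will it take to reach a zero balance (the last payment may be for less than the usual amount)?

Monthly rate r = 10.1%/12 = 0.841667% = 0.00841667.
Recurrence: B ← B·(1+r) − $275.00.
Month 1: interest $120.78; balance after payment $14,195.78.
Month 2: interest $119.48; balance after payment $14,040.26.
Closed form: n = −ln(1 − rB₀/P)/ln(1+r) = −ln(0.5608)/ln(1.00842) ≈ 69.008, so the balance reaches zero during payment 70.

70 months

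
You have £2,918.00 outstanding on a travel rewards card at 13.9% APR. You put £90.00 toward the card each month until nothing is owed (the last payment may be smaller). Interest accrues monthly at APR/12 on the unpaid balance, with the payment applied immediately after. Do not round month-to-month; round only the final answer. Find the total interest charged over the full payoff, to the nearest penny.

£761.96

Monthly rate r = 13.9%/12 = 1.15833% = 0.0115833.
Payoff takes n = ⌈−ln(1 − rB₀/P)/ln(1+r)⌉ = ⌈40.888⌉ = 41 payments; the last is £79.96.
Total paid = 40·£90.00 + £79.96 = £3,679.96.
Total interest = total paid − principal = £3,679.96 − £2,918.00 = £761.96.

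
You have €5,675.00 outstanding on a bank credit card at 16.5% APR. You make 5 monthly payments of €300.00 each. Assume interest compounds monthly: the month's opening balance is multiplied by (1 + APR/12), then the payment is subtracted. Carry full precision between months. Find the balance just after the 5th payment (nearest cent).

€4,534.21

Monthly rate r = 16.5%/12 = 1.375% = 0.01375.
Each month: B ← B·(1+r) − €300.00.
Month 1: interest €78.03; balance after payment €5,453.03.
Month 2: interest €74.98; balance after payment €5,228.01.
Month 3: interest €71.89; balance after payment €4,999.90.
Month 4: interest €68.75; balance after payment €4,768.64.
Month 5: interest €65.57; balance after payment €4,534.21.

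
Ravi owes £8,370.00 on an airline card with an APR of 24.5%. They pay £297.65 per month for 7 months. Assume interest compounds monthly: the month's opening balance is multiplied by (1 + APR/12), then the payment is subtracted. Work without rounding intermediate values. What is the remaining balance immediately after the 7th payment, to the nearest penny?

Monthly rate r = 24.5%/12 = 2.04167% = 0.0204167.
Each month: B ← B·(1+r) − £297.65.
Month 1: interest £170.89; balance after payment £8,243.24.
Month 2: interest £168.30; balance after payment £8,113.89.
Month 3: interest £165.66; balance after payment £7,981.90.
Month 4: interest £162.96; balance after payment £7,847.21.
Month 5: interest £160.21; balance after payment £7,709.77.
Month 6: interest £157.41; balance after payment £7,569.53.
Month 7: interest £154.54; balance after payment £7,426.43.

£7,426.43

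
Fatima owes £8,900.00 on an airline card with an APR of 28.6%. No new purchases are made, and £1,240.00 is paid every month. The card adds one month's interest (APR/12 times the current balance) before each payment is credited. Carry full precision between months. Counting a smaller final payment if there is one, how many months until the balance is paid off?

8 payments

Monthly rate r = 28.6%/12 = 2.38333% = 0.0238333.
Recurrence: B ← B·(1+r) − £1,240.00.
Month 1: interest £212.12; balance after payment £7,872.12.
Month 2: interest £187.62; balance after payment £6,819.74.
Closed form: n = −ln(1 − rB₀/P)/ln(1+r) = −ln(0.82894)/ln(1.02383) ≈ 7.965, so the balance reaches zero during payment 8.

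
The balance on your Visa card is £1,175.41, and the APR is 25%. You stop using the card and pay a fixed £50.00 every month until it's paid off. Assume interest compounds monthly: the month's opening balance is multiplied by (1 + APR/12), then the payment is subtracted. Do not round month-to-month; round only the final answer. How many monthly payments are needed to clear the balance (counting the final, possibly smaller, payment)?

33 payments

Monthly rate r = 25%/12 = 2.08333% = 0.0208333.
Recurrence: B ← B·(1+r) − £50.00.
Month 1: interest £24.49; balance after payment £1,149.90.
Month 2: interest £23.96; balance after payment £1,123.85.
Closed form: n = −ln(1 − rB₀/P)/ln(1+r) = −ln(0.51025)/ln(1.02083) ≈ 32.633, so the balance reaches zero during payment 33.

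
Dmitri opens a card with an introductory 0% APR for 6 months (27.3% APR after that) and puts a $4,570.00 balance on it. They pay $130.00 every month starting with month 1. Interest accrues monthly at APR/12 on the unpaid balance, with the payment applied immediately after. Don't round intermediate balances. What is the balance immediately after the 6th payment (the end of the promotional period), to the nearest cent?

Promo months 1–6 at r₀ = 0%/12 = 0; months 7+ at r₁ = 27.3%/12 = 0.02275.
After month 6 (no interest yet): B = $4,570.00 − 6·$130.00 = $3,790.00.

$3,790.00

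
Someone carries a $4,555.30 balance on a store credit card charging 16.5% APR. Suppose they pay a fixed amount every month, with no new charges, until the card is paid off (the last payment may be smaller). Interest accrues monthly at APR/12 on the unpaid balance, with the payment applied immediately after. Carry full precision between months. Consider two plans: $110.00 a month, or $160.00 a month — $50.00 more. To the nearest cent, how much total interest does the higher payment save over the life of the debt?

Monthly rate r = 16.5%/12 = 1.375% = 0.01375.
At $110.00/mo: n = ⌈−ln(1 − rB₀/P)/ln(1+r)⌉ = 62 payments (last $77.23); total interest = total paid − $4,555.30 = $2,231.93.
At $160.00/mo: 37 payments (last $59.81); total interest $1,264.51.
Interest saved = $2,231.93 − $1,264.51 = $967.42.

$967.42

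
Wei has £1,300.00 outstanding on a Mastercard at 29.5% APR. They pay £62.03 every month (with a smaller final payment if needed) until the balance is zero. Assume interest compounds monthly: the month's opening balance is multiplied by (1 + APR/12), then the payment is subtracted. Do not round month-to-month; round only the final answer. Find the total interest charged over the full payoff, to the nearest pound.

Monthly rate r = 29.5%/12 = 2.45833% = 0.0245833.
Payoff takes n = ⌈−ln(1 − rB₀/P)/ln(1+r)⌉ = ⌈29.813⌉ = 30 payments; the last is £50.53.
Total paid = 29·£62.03 + £50.53 = £1,849.40.
Total interest = total paid − principal = £1,849.40 − £1,300.00 = £549.40.

£549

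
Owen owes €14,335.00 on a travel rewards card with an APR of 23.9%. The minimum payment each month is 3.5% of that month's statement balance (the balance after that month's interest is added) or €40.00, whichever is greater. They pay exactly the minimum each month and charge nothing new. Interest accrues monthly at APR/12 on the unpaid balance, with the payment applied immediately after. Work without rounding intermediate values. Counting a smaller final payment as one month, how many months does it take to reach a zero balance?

Monthly rate r = 23.9%/12 = 1.99167% = 0.0199167.
While 3.5% of the post-interest balance exceeds €40.00, each month B ← (B·(1+r))·(1 − 0.035), i.e. B shrinks by the factor (1+r)·0.965 = 0.98422.
This holds for months 1–161. Entering month 162 the balance is €1,107.16; 3.5% of the post-interest balance is now below €40.00, so the flat €40.00 minimum applies from here.
From month 162 a fixed €40.00 at rate r clears €1,107.16 in 41 more payments. Total: 161 + 41 = 202 months.

202 months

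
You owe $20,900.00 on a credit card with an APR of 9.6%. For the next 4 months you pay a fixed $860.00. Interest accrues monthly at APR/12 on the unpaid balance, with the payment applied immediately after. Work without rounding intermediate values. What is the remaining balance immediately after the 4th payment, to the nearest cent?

$18,095.37

Monthly rate r = 9.6%/12 = 0.8% = 0.008.
Each month: B ← B·(1+r) − $860.00.
Month 1: interest $167.20; balance after payment $20,207.20.
Month 2: interest $161.66; balance after payment $19,508.86.
Month 3: interest $156.07; balance after payment $18,804.93.
Month 4: interest $150.44; balance after payment $18,095.37.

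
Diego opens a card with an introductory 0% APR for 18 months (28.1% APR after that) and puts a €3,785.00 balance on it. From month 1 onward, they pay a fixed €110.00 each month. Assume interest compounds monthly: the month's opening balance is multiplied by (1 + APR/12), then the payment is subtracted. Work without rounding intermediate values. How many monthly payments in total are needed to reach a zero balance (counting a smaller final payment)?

Promo months 1–18 at r₀ = 0%/12 = 0; months 19+ at r₁ = 28.1%/12 = 0.0234167.
After month 18 (no interest yet): B = €3,785.00 − 18·€110.00 = €1,805.00.
Then at r₁ with €110.00/mo: n₂ = −ln(1 − r₁·B/P)/ln(1+r₁) ≈ 20.95 → 21 more payments.

39 payments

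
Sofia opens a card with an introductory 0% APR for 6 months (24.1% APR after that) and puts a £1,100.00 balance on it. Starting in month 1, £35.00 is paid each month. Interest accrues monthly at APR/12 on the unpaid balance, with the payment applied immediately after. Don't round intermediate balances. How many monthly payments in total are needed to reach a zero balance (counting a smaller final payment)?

42 months

Promo months 1–6 at r₀ = 0%/12 = 0; months 7+ at r₁ = 24.1%/12 = 0.0200833.
After month 6 (no interest yet): B = £1,100.00 − 6·£35.00 = £890.00.
Then at r₁ with £35.00/mo: n₂ = −ln(1 − r₁·B/P)/ln(1+r₁) ≈ 35.95 → 36 more payments.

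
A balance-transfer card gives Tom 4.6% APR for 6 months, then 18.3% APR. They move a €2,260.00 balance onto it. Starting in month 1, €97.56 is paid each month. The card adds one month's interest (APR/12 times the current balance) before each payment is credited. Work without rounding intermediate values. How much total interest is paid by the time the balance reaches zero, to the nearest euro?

€346

Promo months 1–6 at r₀ = 4.6%/12 = 0.00383333; months 7+ at r₁ = 18.3%/12 = 0.01525.
After month 6: iterate B ← B·(1+r₀) − €97.56 for 6 months → €1,721.48.
Then at r₁ with €97.56/mo: n₂ = −ln(1 − r₁·B/P)/ln(1+r₁) ≈ 20.71 → 21 more payments.
Total paid = 26·€97.56 + €69.57 = €2,606.13; interest = €2,606.13 − €2,260.00 = €346.13.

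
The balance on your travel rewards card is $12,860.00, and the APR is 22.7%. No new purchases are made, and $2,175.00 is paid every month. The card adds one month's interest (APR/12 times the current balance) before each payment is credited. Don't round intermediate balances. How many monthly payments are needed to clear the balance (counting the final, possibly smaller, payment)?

Monthly rate r = 22.7%/12 = 1.89167% = 0.0189167.
Recurrence: B ← B·(1+r) − $2,175.00.
Month 1: interest $243.27; balance after payment $10,928.27.
Month 2: interest $206.73; balance after payment $8,959.99.
Closed form: n = −ln(1 − rB₀/P)/ln(1+r) = −ln(0.88815)/ln(1.01892) ≈ 6.329, so the balance reaches zero during payment 7.

7 months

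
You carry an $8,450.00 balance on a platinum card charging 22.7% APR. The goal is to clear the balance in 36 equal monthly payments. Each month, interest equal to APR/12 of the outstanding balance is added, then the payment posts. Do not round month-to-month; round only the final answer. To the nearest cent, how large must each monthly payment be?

$325.78

Monthly rate r = 22.7%/12 = 1.89167% = 0.0189167.
Level-payment amortization: P = B₀·r / (1 − (1+r)^(−n)) = 8450.00·0.0189167 / (1 − 1.01892^(−36)).
Denominator 1 − (1+r)^(−36) = 0.490659725.
P = 159.846 / 0.490659725 ≈ 325.78.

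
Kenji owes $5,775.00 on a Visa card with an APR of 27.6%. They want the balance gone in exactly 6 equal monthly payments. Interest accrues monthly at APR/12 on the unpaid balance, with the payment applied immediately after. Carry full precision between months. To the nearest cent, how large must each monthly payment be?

$1,041.45

Monthly rate r = 27.6%/12 = 2.3% = 0.023.
Level-payment amortization: P = B₀·r / (1 − (1+r)^(−n)) = 5775.00·0.023 / (1 − 1.023^(−6)).
Denominator 1 − (1+r)^(−6) = 0.127538648.
P = 132.825 / 0.127538648 ≈ 1041.45.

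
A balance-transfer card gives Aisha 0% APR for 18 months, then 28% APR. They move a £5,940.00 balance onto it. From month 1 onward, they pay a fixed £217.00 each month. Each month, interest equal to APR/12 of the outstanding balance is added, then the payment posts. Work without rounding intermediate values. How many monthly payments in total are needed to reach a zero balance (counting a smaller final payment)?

29 months

Promo months 1–18 at r₀ = 0%/12 = 0; months 19+ at r₁ = 28%/12 = 0.0233333.
After month 18 (no interest yet): B = £5,940.00 − 18·£217.00 = £2,034.00.
Then at r₁ with £217.00/mo: n₂ = −ln(1 − r₁·B/P)/ln(1+r₁) ≈ 10.70 → 11 more payments.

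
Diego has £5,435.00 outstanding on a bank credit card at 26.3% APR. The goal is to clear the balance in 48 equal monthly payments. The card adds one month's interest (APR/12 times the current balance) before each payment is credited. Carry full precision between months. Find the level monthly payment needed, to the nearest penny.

Monthly rate r = 26.3%/12 = 2.19167% = 0.0219167.
Level-payment amortization: P = B₀·r / (1 − (1+r)^(−n)) = 5435.00·0.0219167 / (1 − 1.02192^(−48)).
Denominator 1 − (1+r)^(−48) = 0.646770592.
P = 119.117 / 0.646770592 ≈ 184.17.

£184.17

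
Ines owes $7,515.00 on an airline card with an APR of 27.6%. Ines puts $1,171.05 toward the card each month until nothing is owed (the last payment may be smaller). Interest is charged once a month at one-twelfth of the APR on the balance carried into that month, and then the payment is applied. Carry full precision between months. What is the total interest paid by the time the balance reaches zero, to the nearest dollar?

$709

Monthly rate r = 27.6%/12 = 2.3% = 0.023.
Payoff takes n = ⌈−ln(1 − rB₀/P)/ln(1+r)⌉ = ⌈7.023⌉ = 8 payments; the last is $27.13.
Total paid = 7·$1,171.05 + $27.13 = $8,224.48.
Total interest = total paid − principal = $8,224.48 − $7,515.00 = $709.48.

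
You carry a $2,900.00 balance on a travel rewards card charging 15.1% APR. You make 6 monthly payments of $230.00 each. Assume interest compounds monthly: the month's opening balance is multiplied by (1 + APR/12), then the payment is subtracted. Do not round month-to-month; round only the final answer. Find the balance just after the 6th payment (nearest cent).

Monthly rate r = 15.1%/12 = 1.25833% = 0.0125833.
Each month: B ← B·(1+r) − $230.00.
Month 1: interest $36.49; balance after payment $2,706.49.
Month 2: interest $34.06; balance after payment $2,510.55.
Month 3: interest $31.59; balance after payment $2,312.14.
Month 4: interest $29.09; balance after payment $2,111.23.
Month 5: interest $26.57; balance after payment $1,907.80.
Month 6: interest $24.01; balance after payment $1,701.81.

$1,701.81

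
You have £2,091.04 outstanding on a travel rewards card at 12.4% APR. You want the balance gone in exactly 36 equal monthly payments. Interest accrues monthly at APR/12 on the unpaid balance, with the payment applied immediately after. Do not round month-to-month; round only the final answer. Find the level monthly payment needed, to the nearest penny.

Monthly rate r = 12.4%/12 = 1.03333% = 0.0103333.
Level-payment amortization: P = B₀·r / (1 − (1+r)^(−n)) = 2091.04·0.0103333 / (1 − 1.01033^(−36)).
Denominator 1 − (1+r)^(−36) = 0.309328619.
P = 21.6074 / 0.309328619 ≈ 69.85.

£69.85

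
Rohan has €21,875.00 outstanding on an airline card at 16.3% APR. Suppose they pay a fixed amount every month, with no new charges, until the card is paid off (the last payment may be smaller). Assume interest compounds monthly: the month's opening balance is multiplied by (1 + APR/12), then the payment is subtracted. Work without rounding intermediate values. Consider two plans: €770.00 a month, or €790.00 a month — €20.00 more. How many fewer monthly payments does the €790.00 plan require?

Monthly rate r = 16.3%/12 = 1.35833% = 0.0135833.
At €770.00/mo: n = ⌈−ln(1 − rB₀/P)/ln(1+r)⌉ = 37 payments (last €107.51); total interest = total paid − €21,875.00 = €5,952.51.
At €790.00/mo: 35 payments (last €765.67); total interest €5,750.67.
Payments saved = 37 − 35 = 2.

2 fewer payments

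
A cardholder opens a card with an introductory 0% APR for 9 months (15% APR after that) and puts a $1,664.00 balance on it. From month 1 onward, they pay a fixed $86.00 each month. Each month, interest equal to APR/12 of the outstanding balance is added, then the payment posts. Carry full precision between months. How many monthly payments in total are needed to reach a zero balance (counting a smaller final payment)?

Promo months 1–9 at r₀ = 0%/12 = 0; months 10+ at r₁ = 15%/12 = 0.0125.
After month 9 (no interest yet): B = $1,664.00 − 9·$86.00 = $890.00.
Then at r₁ with $86.00/mo: n₂ = −ln(1 − r₁·B/P)/ln(1+r₁) ≈ 11.15 → 12 more payments.

21 payments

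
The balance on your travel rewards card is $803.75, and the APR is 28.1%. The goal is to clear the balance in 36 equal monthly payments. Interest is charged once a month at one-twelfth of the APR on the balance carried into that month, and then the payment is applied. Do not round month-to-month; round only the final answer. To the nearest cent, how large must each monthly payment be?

Monthly rate r = 28.1%/12 = 2.34167% = 0.0234167.
Level-payment amortization: P = B₀·r / (1 − (1+r)^(−n)) = 803.75·0.0234167 / (1 − 1.02342^(−36)).
Denominator 1 − (1+r)^(−36) = 0.565379178.
P = 18.8211 / 0.565379178 ≈ 33.29.

$33.29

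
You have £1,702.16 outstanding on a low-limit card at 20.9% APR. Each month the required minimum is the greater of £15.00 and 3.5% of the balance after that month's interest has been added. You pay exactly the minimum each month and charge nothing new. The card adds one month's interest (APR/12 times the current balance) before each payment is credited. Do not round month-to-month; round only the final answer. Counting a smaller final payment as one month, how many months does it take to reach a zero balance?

Monthly rate r = 20.9%/12 = 1.74167% = 0.0174167.
While 3.5% of the post-interest balance exceeds £15.00, each month B ← (B·(1+r))·(1 − 0.035), i.e. B shrinks by the factor (1+r)·0.965 = 0.98181.
This holds for months 1–77. Entering month 78 the balance is £414.01; 3.5% of the post-interest balance is now below £15.00, so the flat £15.00 minimum applies from here.
From month 78 a fixed £15.00 at rate r clears £414.01 in 38 more payments. Total: 77 + 38 = 115 months.

115 months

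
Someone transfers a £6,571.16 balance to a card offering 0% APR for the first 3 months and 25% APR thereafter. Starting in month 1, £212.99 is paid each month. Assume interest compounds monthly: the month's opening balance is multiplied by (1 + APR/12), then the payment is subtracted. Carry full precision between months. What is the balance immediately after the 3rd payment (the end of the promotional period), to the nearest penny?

Promo months 1–3 at r₀ = 0%/12 = 0; months 4+ at r₁ = 25%/12 = 0.0208333.
After month 3 (no interest yet): B = £6,571.16 − 3·£212.99 = £5,932.19.

£5,932.19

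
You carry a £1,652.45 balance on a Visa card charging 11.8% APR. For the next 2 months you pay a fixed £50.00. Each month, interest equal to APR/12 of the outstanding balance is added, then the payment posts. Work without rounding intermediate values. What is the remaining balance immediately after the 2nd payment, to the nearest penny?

£1,584.62

Monthly rate r = 11.8%/12 = 0.983333% = 0.00983333.
Each month: B ← B·(1+r) − £50.00.
Month 1: interest £16.25; balance after payment £1,618.70.
Month 2: interest £15.92; balance after payment £1,584.62.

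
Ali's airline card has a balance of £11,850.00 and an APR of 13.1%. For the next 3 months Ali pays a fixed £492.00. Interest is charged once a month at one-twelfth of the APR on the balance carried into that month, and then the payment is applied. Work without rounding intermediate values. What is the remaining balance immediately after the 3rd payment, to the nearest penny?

Monthly rate r = 13.1%/12 = 1.09167% = 0.0109167.
Each month: B ← B·(1+r) − £492.00.
Month 1: interest £129.36; balance after payment £11,487.36.
Month 2: interest £125.40; balance after payment £11,120.77.
Month 3: interest £121.40; balance after payment £10,750.17.

£10,750.17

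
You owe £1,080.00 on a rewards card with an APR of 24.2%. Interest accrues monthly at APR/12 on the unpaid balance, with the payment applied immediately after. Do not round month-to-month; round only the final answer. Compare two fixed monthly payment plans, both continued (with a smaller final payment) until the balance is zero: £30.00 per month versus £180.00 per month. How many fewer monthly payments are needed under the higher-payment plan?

Monthly rate r = 24.2%/12 = 2.01667% = 0.0201667.
At £30.00/mo: n = ⌈−ln(1 − rB₀/P)/ln(1+r)⌉ = 65 payments (last £25.29); total interest = total paid − £1,080.00 = £865.29.
At £180.00/mo: 7 payments (last £83.16); total interest £83.16.
Payments saved = 65 − 7 = 58.

58 fewer payments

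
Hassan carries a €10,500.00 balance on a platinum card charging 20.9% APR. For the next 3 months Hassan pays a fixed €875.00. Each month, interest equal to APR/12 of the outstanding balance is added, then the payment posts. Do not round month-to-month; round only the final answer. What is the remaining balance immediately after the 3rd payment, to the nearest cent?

€8,387.25

Monthly rate r = 20.9%/12 = 1.74167% = 0.0174167.
Each month: B ← B·(1+r) − €875.00.
Month 1: interest €182.88; balance after payment €9,807.88.
Month 2: interest €170.82; balance after payment €9,103.70.
Month 3: interest €158.56; balance after payment €8,387.25.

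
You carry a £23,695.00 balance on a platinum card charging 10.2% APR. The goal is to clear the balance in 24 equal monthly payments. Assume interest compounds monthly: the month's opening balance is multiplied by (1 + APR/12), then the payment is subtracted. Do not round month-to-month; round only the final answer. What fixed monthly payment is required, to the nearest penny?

£1,095.59

Monthly rate r = 10.2%/12 = 0.85% = 0.0085.
Level-payment amortization: P = B₀·r / (1 − (1+r)^(−n)) = 23695.00·0.0085 / (1 − 1.0085^(−24)).
Denominator 1 − (1+r)^(−24) = 0.183834301.
P = 201.407 / 0.183834301 ≈ 1095.59.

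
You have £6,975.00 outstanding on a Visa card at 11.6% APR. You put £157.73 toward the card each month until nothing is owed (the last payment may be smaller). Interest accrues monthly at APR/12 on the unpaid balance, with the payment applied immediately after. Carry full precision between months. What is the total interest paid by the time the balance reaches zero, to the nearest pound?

Monthly rate r = 11.6%/12 = 0.966667% = 0.00966667.
Payoff takes n = ⌈−ln(1 − rB₀/P)/ln(1+r)⌉ = ⌈57.971⌉ = 58 payments; the last is £153.12.
Total paid = 57·£157.73 + £153.12 = £9,143.73.
Total interest = total paid − principal = £9,143.73 − £6,975.00 = £2,168.73.

£2,169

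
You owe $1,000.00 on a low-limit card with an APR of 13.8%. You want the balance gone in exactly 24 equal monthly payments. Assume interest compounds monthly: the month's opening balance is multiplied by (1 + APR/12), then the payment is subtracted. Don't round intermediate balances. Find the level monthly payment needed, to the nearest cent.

Monthly rate r = 13.8%/12 = 1.15% = 0.0115.
Level-payment amortization: P = B₀·r / (1 − (1+r)^(−n)) = 1000.00·0.0115 / (1 − 1.0115^(−24)).
Denominator 1 − (1+r)^(−24) = 0.239991045.
P = 11.5 / 0.239991045 ≈ 47.92.

$47.92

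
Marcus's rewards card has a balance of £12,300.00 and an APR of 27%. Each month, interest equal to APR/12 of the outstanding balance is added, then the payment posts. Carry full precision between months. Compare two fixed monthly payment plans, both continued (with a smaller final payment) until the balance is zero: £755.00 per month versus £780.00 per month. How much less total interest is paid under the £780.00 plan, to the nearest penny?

Monthly rate r = 27%/12 = 2.25% = 0.0225.
At £755.00/mo: n = ⌈−ln(1 − rB₀/P)/ln(1+r)⌉ = 21 payments (last £394.75); total interest = total paid − £12,300.00 = £3,194.75.
At £780.00/mo: 20 payments (last £543.28); total interest £3,063.28.
Interest saved = £3,194.75 − £3,063.28 = £131.47.

£131.47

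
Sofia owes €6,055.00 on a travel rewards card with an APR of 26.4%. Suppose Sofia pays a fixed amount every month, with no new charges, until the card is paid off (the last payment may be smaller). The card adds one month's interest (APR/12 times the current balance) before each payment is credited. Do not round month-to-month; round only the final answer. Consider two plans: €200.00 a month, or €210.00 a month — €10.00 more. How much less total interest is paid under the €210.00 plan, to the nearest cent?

Monthly rate r = 26.4%/12 = 2.2% = 0.022.
At €200.00/mo: n = ⌈−ln(1 − rB₀/P)/ln(1+r)⌉ = 51 payments (last €80.38); total interest = total paid − €6,055.00 = €4,025.38.
At €210.00/mo: 47 payments (last €48.70); total interest €3,653.70.
Interest saved = €4,025.38 − €3,653.70 = €371.68.

€371.68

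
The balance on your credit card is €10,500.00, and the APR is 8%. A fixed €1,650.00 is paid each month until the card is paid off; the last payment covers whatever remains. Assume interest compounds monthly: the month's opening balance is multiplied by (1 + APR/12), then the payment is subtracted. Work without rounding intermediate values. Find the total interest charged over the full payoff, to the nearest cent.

Monthly rate r = 8%/12 = 0.666667% = 0.00666667.
Payoff takes n = ⌈−ln(1 − rB₀/P)/ln(1+r)⌉ = ⌈6.524⌉ = 7 payments; the last is €866.33.
Total paid = 6·€1,650.00 + €866.33 = €10,766.33.
Total interest = total paid − principal = €10,766.33 − €10,500.00 = €266.33.

€266.33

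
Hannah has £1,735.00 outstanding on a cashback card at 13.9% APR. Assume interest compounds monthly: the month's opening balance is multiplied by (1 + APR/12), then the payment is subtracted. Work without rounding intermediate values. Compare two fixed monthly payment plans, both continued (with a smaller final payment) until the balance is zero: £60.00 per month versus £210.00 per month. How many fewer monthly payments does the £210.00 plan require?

27 fewer payments

Monthly rate r = 13.9%/12 = 1.15833% = 0.0115833.
At £60.00/mo: n = ⌈−ln(1 − rB₀/P)/ln(1+r)⌉ = 36 payments (last £25.14); total interest = total paid − £1,735.00 = £390.14.
At £210.00/mo: 9 payments (last £154.51); total interest £99.51.
Payments saved = 36 − 9 = 27.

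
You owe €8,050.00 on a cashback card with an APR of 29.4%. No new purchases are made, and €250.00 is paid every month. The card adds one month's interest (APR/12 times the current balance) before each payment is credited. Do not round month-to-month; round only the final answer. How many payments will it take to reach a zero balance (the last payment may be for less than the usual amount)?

Monthly rate r = 29.4%/12 = 2.45% = 0.0245.
Recurrence: B ← B·(1+r) − €250.00.
Month 1: interest €197.22; balance after payment €7,997.23.
Month 2: interest €195.93; balance after payment €7,943.16.
Closed form: n = −ln(1 − rB₀/P)/ln(1+r) = −ln(0.2111)/ln(1.0245) ≈ 64.261, so the balance reaches zero during payment 65.

65 payments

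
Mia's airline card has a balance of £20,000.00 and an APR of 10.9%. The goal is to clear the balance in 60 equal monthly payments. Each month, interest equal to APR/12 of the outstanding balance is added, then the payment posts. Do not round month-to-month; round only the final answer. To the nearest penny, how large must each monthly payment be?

£433.85

Monthly rate r = 10.9%/12 = 0.908333% = 0.00908333.
Level-payment amortization: P = B₀·r / (1 − (1+r)^(−n)) = 20000.00·0.00908333 / (1 − 1.00908^(−60)).
Denominator 1 − (1+r)^(−60) = 0.418729863.
P = 181.667 / 0.418729863 ≈ 433.85.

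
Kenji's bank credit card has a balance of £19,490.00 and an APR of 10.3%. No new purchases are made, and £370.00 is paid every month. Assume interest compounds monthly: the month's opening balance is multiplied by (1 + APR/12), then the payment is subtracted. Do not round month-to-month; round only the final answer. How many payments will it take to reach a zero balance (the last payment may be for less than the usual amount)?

Monthly rate r = 10.3%/12 = 0.858333% = 0.00858333.
Recurrence: B ← B·(1+r) − £370.00.
Month 1: interest £167.29; balance after payment £19,287.29.
Month 2: interest £165.55; balance after payment £19,082.84.
Closed form: n = −ln(1 − rB₀/P)/ln(1+r) = −ln(0.54787)/ln(1.00858) ≈ 70.404, so the balance reaches zero during payment 71.

71 payments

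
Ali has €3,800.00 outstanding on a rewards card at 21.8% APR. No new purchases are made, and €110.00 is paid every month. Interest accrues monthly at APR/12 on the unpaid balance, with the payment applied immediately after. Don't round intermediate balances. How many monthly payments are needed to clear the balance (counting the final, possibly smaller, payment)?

Monthly rate r = 21.8%/12 = 1.81667% = 0.0181667.
Recurrence: B ← B·(1+r) − €110.00.
Month 1: interest €69.03; balance after payment €3,759.03.
Month 2: interest €68.29; balance after payment €3,717.32.
Closed form: n = −ln(1 − rB₀/P)/ln(1+r) = −ln(0.37242)/ln(1.01817) ≈ 54.862, so the balance reaches zero during payment 55.

55 payments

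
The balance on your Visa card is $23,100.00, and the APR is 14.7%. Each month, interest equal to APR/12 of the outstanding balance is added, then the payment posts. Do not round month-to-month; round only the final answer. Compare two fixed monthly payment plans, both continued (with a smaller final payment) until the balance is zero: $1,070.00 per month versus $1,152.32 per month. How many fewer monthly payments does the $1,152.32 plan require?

2 fewer payments

Monthly rate r = 14.7%/12 = 1.225% = 0.01225.
At $1,070.00/mo: n = ⌈−ln(1 − rB₀/P)/ln(1+r)⌉ = 26 payments (last $244.09); total interest = total paid − $23,100.00 = $3,894.09.
At $1,152.32/mo: 24 payments (last $166.89); total interest $3,570.25.
Payments saved = 26 − 24 = 2.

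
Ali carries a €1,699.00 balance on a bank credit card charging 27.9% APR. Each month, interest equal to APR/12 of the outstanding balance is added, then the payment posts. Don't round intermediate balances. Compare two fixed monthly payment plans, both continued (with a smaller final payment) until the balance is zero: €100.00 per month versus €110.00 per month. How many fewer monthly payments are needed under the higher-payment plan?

2 fewer payments

Monthly rate r = 27.9%/12 = 2.325% = 0.02325.
At €100.00/mo: n = ⌈−ln(1 − rB₀/P)/ln(1+r)⌉ = 22 payments (last €86.69); total interest = total paid − €1,699.00 = €487.69.
At €110.00/mo: 20 payments (last €39.53); total interest €430.53.
Payments saved = 22 − 20 = 2.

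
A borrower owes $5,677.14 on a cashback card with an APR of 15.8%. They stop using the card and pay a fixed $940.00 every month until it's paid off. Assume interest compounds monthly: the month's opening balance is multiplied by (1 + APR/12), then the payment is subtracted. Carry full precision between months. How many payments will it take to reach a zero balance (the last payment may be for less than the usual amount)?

7 payments

Monthly rate r = 15.8%/12 = 1.31667% = 0.0131667.
Recurrence: B ← B·(1+r) − $940.00.
Month 1: interest $74.75; balance after payment $4,811.89.
Month 2: interest $63.36; balance after payment $3,935.25.
Closed form: n = −ln(1 − rB₀/P)/ln(1+r) = −ln(0.92048)/ln(1.01317) ≈ 6.335, so the balance reaches zero during payment 7.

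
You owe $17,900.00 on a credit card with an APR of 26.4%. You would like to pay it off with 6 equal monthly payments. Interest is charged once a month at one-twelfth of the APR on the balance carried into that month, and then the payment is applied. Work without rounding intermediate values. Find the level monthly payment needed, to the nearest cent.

$3,217.21

Monthly rate r = 26.4%/12 = 2.2% = 0.022.
Level-payment amortization: P = B₀·r / (1 − (1+r)^(−n)) = 17900.00·0.022 / (1 − 1.022^(−6)).
Denominator 1 − (1+r)^(−6) = 0.12240402.
P = 393.8 / 0.12240402 ≈ 3217.21.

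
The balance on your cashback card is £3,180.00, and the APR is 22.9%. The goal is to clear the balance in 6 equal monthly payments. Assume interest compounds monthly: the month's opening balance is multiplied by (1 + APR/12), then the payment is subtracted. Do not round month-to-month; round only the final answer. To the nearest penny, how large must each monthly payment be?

Monthly rate r = 22.9%/12 = 1.90833% = 0.0190833.
Level-payment amortization: P = B₀·r / (1 − (1+r)^(−n)) = 3180.00·0.0190833 / (1 − 1.01908^(−6)).
Denominator 1 − (1+r)^(−6) = 0.10722544.
P = 60.685 / 0.10722544 ≈ 565.96.

£565.96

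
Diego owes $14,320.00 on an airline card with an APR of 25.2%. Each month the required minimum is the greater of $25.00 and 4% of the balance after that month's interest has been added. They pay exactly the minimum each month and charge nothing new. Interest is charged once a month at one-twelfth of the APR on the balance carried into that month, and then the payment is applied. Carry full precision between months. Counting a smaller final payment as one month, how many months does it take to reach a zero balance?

193 months

Monthly rate r = 25.2%/12 = 2.1% = 0.021.
While 4% of the post-interest balance exceeds $25.00, each month B ← (B·(1+r))·(1 − 0.04), i.e. B shrinks by the factor (1+r)·0.96 = 0.98016.
This holds for months 1–158. Entering month 159 the balance is $603.76; 4% of the post-interest balance is now below $25.00, so the flat $25.00 minimum applies from here.
From month 159 a fixed $25.00 at rate r clears $603.76 in 35 more payments. Total: 158 + 35 = 193 months.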